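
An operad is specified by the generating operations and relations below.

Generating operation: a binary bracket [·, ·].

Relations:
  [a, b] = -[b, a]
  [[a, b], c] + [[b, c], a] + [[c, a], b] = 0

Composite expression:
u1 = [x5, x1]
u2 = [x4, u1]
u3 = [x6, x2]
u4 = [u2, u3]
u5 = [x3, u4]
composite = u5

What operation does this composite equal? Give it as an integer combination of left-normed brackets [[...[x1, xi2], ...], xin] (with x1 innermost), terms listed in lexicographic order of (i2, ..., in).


[[[[[x1, x5], x4], x2], x6], x3] - [[[[[x1, x5], x4], x6], x2], x3]

Left-normed coefficients sit on the x1-initial expansion words.
Composite bracket: [x3, [[x4, [x5, x1]], [x6, x2]]]
Expanding via [a, b] = ab - ba: 32 signed words (2^5 = 32).
The x1-initial words carry the normal form:
  sign of x1x5x4x2x6x3 is +1, so it contributes +[[[[[x1, x5], x4], x2], x6], x3]
  sign of x1x5x4x6x2x3 is -1, so it contributes -[[[[[x1, x5], x4], x6], x2], x3]


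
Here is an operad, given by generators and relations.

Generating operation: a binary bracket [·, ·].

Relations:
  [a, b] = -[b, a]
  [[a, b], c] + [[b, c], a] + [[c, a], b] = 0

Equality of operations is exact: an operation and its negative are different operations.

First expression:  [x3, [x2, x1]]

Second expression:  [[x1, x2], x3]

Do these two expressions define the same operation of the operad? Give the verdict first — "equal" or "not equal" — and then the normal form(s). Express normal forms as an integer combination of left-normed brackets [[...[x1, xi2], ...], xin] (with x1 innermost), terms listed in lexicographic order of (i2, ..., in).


equal: each reduces to [[x1, x2], x3]

The first expression, normalized: [[x1, x2], x3]
The second expression, normalized: [[x1, x2], x3]
Both agree, so they are equal.


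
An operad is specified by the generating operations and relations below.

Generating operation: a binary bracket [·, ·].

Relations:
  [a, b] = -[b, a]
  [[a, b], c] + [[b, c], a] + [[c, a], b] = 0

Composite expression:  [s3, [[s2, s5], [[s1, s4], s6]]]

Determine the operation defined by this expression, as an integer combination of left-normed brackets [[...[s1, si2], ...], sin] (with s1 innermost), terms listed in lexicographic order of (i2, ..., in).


Expand each bracket as ab - ba; the s1-initial words give the coefficients.
Composite bracket: [s3, [[s2, s5], [[s1, s4], s6]]]
Full expansion: 32 signed words from ab - ba (2^5 = 32).
Only words starting with s1 matter:
  sign of s1s4s6s2s5s3 is +1, so it contributes +[[[[[s1, s4], s6], s2], s5], s3]
  sign of s1s4s6s5s2s3 is -1, so it contributes -[[[[[s1, s4], s6], s5], s2], s3]

[[[[[s1, s4], s6], s2], s5], s3] - [[[[[s1, s4], s6], s5], s2], s3]


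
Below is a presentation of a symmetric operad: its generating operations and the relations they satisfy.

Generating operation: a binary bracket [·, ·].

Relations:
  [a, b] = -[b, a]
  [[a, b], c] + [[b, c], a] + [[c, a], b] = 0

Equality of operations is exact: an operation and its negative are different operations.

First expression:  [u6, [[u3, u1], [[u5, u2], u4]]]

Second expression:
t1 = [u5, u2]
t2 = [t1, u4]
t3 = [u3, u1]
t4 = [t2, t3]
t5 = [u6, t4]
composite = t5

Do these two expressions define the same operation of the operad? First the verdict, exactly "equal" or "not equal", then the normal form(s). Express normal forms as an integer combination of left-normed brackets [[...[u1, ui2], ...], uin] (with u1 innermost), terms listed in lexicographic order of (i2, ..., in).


Normal form of the first expression: -[[[[[u1, u3], u2], u5], u4], u6] + [[[[[u1, u3], u4], u2], u5], u6] - [[[[[u1, u3], u4], u5], u2], u6] + [[[[[u1, u3], u5], u2], u4], u6]
Normal form of the second expression: [[[[[u1, u3], u2], u5], u4], u6] - [[[[[u1, u3], u4], u2], u5], u6] + [[[[[u1, u3], u4], u5], u2], u6] - [[[[[u1, u3], u5], u2], u4], u6]
They disagree, so not equal.

not equal; the first gives -[[[[[u1, u3], u2], u5], u4], u6] + [[[[[u1, u3], u4], u2], u5], u6] - [[[[[u1, u3], u4], u5], u2], u6] + [[[[[u1, u3], u5], u2], u4], u6] and the second [[[[[u1, u3], u2], u5], u4], u6] - [[[[[u1, u3], u4], u2], u5], u6] + [[[[[u1, u3], u4], u5], u2], u6] - [[[[[u1, u3], u5], u2], u4], u6]


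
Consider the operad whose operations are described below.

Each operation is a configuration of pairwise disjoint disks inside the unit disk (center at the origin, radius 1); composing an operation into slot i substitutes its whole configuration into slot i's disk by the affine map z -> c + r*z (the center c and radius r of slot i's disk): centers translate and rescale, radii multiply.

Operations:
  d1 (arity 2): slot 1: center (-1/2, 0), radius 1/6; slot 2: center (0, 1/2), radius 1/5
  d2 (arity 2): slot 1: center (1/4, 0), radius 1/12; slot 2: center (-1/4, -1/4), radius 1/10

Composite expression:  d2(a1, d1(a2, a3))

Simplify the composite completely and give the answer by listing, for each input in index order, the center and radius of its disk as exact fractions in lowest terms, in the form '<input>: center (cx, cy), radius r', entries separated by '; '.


a1: center (1/4, 0), radius 1/12; a2: center (-3/10, -1/4), radius 1/60; a3: center (-1/4, -1/5), radius 1/50

Each a-disk chains the slot maps above it in d2; radii multiply.
input a1: applying the 1 nested substitution gives center (1/4, 0), radius 1/12
input a2: applying the 2 nested substitutions gives center (-3/10, -1/4), radius 1/60
input a3: applying the 2 nested substitutions gives center (-1/4, -1/5), radius 1/50


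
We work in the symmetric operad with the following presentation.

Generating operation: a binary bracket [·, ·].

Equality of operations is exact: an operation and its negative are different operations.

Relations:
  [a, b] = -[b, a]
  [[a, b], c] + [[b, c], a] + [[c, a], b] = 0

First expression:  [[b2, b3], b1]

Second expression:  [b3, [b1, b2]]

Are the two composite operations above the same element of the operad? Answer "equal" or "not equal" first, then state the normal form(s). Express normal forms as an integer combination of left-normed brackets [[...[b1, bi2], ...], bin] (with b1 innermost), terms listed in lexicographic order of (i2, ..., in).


not equal: they reduce to -[[b1, b2], b3] + [[b1, b3], b2] and -[[b1, b2], b3]

The first expression reduces to -[[b1, b2], b3] + [[b1, b3], b2]
The second expression reduces to -[[b1, b2], b3]
No match — not equal.


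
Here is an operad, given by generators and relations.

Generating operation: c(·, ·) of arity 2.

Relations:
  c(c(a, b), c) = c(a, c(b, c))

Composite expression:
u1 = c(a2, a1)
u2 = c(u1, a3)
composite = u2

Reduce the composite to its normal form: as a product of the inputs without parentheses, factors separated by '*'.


All parenthesizations of c agree; list the a-inputs left to right.
c(a2, a1) collapses to a2 * a1
c(c(a2, a1), a3) collapses to a2 * a1 * a3

a2 * a1 * a3


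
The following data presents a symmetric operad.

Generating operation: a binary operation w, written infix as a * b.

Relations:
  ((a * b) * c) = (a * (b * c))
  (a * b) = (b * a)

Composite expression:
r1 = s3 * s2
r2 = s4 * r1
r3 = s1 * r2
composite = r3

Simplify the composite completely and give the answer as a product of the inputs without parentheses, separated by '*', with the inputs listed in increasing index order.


s1 * s2 * s3 * s4


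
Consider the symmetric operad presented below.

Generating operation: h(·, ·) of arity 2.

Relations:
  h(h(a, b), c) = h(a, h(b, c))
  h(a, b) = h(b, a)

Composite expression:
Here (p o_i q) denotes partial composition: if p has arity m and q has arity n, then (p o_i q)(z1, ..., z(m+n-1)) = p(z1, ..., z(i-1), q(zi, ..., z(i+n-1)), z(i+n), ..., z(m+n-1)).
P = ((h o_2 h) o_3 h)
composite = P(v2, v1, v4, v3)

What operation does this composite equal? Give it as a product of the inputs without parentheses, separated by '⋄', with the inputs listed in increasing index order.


v1 ⋄ v2 ⋄ v3 ⋄ v4

Reordering under h is free, so list the v-inputs canonically.
h(v4, v3) linearizes to v4 ⋄ v3
h(v1, h(v4, v3)) linearizes to v1 ⋄ v4 ⋄ v3
h(v2, h(v1, h(v4, v3))) linearizes to v2 ⋄ v1 ⋄ v4 ⋄ v3
rearranged into index order: v1 ⋄ v2 ⋄ v3 ⋄ v4


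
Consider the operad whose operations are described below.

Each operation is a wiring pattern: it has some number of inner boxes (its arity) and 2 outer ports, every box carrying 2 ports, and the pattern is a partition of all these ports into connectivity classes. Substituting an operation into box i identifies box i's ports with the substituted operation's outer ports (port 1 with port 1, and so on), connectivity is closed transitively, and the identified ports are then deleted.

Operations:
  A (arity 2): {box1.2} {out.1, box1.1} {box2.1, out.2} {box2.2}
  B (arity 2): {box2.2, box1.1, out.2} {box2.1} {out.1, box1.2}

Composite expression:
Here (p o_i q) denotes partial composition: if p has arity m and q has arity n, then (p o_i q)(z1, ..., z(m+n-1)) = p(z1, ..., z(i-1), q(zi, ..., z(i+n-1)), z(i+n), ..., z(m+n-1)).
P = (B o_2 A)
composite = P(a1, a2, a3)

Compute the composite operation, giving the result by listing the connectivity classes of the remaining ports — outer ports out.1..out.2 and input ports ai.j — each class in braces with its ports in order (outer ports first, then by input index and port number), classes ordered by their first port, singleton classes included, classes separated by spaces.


Reachability decides: close wires over B-identified ports.
composing A on (a2, a3), with out.j its own outer ports: {out.1, a2.1} {out.2, a3.1} {a2.2} {a3.2}
composing B on (a1, a2, a3), with out.j its own outer ports: {out.1, a1.2} {out.2, a1.1, a3.1} {a2.1} {a2.2} {a3.2}

{out.1, a1.2} {out.2, a1.1, a3.1} {a2.1} {a2.2} {a3.2}


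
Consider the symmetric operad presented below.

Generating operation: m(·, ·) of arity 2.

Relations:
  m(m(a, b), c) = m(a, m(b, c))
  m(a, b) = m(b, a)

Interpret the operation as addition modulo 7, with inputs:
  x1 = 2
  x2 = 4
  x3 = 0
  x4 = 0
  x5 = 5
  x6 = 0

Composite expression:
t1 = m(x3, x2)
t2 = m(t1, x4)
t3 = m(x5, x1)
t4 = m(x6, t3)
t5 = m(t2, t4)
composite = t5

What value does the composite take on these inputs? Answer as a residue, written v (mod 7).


4 (mod 7)

m(x3, x2) = 4
m(m(x3, x2), x4) = 4
m(x5, x1) = 0
m(x6, m(x5, x1)) = 0
m(m(m(x3, x2), x4), m(x6, m(x5, x1))) = 4


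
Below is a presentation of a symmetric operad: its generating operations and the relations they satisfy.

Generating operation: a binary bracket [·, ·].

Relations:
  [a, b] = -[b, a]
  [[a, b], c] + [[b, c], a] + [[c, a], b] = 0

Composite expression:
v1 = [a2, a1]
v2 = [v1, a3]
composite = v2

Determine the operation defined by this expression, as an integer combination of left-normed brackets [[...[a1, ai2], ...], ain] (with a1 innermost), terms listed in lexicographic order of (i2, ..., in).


-[[a1, a2], a3]

Expand each bracket as ab - ba; the a1-initial words give the coefficients.
Composite bracket: [[a2, a1], a3]
Expanding via [a, b] = ab - ba: 4 signed words (2^2 = 4).
Keep just the words that open with a1:
  the word a1a2a3 carries sign -1 and contributes -[[a1, a2], a3]


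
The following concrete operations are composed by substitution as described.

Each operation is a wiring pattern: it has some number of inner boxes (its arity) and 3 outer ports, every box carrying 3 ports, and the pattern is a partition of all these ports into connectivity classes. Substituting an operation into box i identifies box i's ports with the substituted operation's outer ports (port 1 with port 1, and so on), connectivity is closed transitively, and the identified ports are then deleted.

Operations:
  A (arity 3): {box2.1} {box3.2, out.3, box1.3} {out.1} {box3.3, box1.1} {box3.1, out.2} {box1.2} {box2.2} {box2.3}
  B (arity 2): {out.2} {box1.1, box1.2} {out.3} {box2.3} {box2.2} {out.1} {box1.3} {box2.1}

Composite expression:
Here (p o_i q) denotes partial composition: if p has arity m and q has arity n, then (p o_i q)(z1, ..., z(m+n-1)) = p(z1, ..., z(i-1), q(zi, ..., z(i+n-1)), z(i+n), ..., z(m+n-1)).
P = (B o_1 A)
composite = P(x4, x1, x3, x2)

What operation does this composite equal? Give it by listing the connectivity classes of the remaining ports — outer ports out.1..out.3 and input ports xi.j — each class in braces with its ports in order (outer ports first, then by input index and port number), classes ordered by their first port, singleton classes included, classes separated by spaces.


{out.1} {out.2} {out.3} {x1.1} {x1.2} {x1.3} {x2.1} {x2.2} {x2.3} {x3.1} {x3.2, x4.3} {x3.3, x4.1} {x4.2}


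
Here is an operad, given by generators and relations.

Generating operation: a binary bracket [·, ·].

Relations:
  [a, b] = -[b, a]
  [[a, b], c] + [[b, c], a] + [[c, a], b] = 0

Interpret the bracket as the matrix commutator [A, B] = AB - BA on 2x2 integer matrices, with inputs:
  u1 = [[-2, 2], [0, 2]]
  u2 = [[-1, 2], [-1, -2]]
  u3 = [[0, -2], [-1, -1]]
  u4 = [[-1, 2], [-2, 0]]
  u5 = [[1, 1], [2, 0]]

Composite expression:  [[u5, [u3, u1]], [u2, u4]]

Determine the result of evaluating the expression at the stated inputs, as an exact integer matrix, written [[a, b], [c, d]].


[u3, u1] = [[2, -6], [4, -2]]
[u5, [u3, u1]] = [[16, -10], [4, -16]]
[u2, u4] = [[-2, 4], [3, 2]]
[[u5, [u3, u1]], [u2, u4]] = [[-46, 88], [-112, 46]]

[[-46, 88], [-112, 46]]


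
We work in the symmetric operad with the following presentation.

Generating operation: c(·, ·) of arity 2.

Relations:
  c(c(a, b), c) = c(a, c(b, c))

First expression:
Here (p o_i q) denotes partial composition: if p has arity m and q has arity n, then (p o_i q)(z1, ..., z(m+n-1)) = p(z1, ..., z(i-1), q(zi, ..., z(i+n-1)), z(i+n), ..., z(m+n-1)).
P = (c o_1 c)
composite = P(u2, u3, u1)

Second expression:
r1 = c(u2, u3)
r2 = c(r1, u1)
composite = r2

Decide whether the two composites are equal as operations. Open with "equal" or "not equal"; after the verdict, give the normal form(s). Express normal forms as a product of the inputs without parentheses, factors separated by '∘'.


equal; the common form is u2 ∘ u3 ∘ u1

Normal form of the first expression: u2 ∘ u3 ∘ u1
Normal form of the second expression: u2 ∘ u3 ∘ u1
Identical normal forms: equal.


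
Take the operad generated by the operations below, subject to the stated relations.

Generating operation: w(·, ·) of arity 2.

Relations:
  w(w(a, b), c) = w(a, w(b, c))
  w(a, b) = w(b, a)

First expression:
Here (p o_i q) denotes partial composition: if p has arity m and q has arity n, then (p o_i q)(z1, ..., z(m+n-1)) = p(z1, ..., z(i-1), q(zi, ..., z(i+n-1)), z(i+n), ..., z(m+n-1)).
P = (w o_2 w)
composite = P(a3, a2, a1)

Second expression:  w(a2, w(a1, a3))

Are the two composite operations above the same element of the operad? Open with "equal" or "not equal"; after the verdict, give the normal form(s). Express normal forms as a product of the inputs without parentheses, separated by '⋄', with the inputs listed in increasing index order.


The first expression, normalized: a1 ⋄ a2 ⋄ a3
The second expression, normalized: a1 ⋄ a2 ⋄ a3
Both agree, so they are equal.

equal: each reduces to a1 ⋄ a2 ⋄ a3


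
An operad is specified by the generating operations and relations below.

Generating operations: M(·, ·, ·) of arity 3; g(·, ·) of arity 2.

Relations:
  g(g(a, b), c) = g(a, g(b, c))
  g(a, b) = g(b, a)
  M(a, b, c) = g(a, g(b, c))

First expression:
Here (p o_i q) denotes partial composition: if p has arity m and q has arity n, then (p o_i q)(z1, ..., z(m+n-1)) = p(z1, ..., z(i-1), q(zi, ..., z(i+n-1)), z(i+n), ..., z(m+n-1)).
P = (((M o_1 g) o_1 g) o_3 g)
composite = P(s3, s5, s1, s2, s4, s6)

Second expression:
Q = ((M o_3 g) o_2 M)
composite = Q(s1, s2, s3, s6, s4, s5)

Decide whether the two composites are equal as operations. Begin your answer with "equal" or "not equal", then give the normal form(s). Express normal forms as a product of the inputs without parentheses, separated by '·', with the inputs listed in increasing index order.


equal — both sides give s1 · s2 · s3 · s4 · s5 · s6

Reducing the first expression gives s1 · s2 · s3 · s4 · s5 · s6
Reducing the second expression gives s1 · s2 · s3 · s4 · s5 · s6
Same normal form: equal.


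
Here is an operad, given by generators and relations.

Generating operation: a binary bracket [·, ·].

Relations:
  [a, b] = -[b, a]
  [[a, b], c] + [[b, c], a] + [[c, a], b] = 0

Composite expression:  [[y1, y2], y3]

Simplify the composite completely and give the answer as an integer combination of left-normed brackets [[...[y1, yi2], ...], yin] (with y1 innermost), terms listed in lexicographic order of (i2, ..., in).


In the tensor algebra, words opening y1 carry the y1-anchored form.
Composite bracket: [[y1, y2], y3]
Under [a, b] = ab - ba we get 4 signed associative words (2^2 = 4).
Words beginning with y1 determine it all:
  from y1y2y3, sign +1: term +[[y1, y2], y3]

[[y1, y2], y3]


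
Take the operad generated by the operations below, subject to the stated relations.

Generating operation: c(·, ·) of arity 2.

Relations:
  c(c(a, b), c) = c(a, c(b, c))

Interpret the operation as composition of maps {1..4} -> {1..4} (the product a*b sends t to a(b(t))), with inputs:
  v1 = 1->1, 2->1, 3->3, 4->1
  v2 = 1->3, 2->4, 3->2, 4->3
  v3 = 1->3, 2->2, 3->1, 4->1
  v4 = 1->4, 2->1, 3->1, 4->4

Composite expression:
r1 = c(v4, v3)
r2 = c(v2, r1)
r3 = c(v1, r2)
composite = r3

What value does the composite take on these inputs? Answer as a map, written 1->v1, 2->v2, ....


1->3, 2->3, 3->3, 4->3

c(v4, v3) = 1->1, 2->1, 3->4, 4->4
c(v2, c(v4, v3)) = 1->3, 2->3, 3->3, 4->3
c(v1, c(v2, c(v4, v3))) = 1->3, 2->3, 3->3, 4->3


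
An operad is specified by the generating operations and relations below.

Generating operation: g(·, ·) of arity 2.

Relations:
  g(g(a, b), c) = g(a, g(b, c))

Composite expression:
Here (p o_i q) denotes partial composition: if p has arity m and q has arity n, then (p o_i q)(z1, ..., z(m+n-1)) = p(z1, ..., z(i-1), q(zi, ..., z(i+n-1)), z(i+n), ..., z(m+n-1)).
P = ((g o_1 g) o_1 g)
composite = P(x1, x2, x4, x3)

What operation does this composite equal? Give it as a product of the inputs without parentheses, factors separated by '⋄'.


x1 ⋄ x2 ⋄ x4 ⋄ x3

Associativity of g dissolves the nesting; only the x-input order survives.
g(x1, x2) linearizes to x1 ⋄ x2
g(g(x1, x2), x4) linearizes to x1 ⋄ x2 ⋄ x4
g(g(g(x1, x2), x4), x3) linearizes to x1 ⋄ x2 ⋄ x4 ⋄ x3


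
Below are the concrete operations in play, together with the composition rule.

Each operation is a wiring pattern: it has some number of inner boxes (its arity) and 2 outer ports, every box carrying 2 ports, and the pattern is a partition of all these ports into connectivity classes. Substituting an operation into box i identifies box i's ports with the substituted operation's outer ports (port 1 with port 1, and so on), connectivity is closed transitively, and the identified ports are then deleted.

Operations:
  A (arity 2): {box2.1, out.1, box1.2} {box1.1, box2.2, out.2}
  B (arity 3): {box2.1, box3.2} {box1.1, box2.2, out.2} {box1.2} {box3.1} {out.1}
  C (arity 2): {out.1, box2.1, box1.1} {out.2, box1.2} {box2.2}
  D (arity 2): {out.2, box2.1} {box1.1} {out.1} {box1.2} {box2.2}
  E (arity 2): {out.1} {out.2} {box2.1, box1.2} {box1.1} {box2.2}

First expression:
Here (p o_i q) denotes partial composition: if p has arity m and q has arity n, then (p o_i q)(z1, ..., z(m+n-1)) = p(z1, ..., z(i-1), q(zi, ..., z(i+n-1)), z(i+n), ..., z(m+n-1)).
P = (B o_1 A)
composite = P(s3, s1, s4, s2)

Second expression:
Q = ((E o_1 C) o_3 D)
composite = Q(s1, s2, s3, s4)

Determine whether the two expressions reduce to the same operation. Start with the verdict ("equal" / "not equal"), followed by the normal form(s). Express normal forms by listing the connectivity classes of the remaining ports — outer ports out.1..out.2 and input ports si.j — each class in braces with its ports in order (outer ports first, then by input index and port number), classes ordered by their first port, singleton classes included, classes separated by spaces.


The first expression, normalized: {out.1} {out.2, s1.1, s3.2, s4.2} {s1.2, s3.1} {s2.1} {s2.2, s4.1}
The second expression, normalized: {out.1} {out.2} {s1.1, s2.1} {s1.2} {s2.2} {s3.1} {s3.2} {s4.1} {s4.2}
They disagree, so not equal.

not equal: they reduce to {out.1} {out.2, s1.1, s3.2, s4.2} {s1.2, s3.1} {s2.1} {s2.2, s4.1} and {out.1} {out.2} {s1.1, s2.1} {s1.2} {s2.2} {s3.1} {s3.2} {s4.1} {s4.2}


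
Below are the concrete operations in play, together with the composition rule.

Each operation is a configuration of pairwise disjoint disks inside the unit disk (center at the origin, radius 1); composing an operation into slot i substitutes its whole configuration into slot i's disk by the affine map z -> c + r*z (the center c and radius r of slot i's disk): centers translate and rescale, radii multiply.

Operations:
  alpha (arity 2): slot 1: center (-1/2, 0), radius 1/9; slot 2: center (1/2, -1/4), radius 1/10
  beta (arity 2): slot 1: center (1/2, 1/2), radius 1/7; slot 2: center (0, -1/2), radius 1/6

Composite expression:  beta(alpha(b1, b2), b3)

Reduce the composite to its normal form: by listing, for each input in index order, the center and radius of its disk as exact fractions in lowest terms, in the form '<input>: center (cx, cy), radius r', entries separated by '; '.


b1: center (3/7, 1/2), radius 1/63; b2: center (4/7, 13/28), radius 1/70; b3: center (0, -1/2), radius 1/6

Follow each b-input down from beta: c' goes to c + r*c', radius to r*r'.
for b1, the 2-step affine chain lands on center (3/7, 1/2), radius 1/63
for b2, the 2-step affine chain lands on center (4/7, 13/28), radius 1/70
for b3, the 1-step affine chain lands on center (0, -1/2), radius 1/6


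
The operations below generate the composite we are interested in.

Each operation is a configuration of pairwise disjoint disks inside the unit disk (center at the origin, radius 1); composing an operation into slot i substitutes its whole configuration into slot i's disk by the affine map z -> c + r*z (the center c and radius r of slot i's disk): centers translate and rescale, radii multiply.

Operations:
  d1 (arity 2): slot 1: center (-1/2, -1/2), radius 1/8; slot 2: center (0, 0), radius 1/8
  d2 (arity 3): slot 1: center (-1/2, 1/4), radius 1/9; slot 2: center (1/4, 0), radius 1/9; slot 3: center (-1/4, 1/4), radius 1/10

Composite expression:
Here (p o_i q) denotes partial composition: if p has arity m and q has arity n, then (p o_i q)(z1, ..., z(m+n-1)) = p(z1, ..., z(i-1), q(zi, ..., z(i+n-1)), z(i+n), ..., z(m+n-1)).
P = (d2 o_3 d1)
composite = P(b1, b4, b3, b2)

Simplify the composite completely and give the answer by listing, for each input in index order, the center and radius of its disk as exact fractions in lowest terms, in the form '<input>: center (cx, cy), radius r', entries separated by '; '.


b1: center (-1/2, 1/4), radius 1/9; b2: center (-1/4, 1/4), radius 1/80; b3: center (-3/10, 1/5), radius 1/80; b4: center (1/4, 0), radius 1/9

Affine substitution under d2: radii multiply and b-centers shift.
for b1, the 1-step affine chain lands on center (-1/2, 1/4), radius 1/9
for b4, the 1-step affine chain lands on center (1/4, 0), radius 1/9
for b3, the 2-step affine chain lands on center (-3/10, 1/5), radius 1/80
for b2, the 2-step affine chain lands on center (-1/4, 1/4), radius 1/80


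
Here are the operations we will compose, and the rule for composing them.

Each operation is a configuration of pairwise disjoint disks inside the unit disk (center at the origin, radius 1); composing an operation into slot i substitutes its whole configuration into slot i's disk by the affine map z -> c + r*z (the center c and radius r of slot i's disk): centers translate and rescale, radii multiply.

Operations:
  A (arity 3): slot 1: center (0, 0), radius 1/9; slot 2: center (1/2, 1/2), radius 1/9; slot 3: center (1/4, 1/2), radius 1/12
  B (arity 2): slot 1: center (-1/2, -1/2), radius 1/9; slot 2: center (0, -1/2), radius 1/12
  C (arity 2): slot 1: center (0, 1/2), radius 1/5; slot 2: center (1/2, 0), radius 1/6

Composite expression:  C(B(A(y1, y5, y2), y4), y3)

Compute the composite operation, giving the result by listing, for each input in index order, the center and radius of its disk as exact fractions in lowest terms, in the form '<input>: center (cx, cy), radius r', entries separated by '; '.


Affine substitution under C: radii multiply and y-centers shift.
input y1: composing its 3 substitution steps yields center (-1/10, 2/5), radius 1/405
input y5: composing its 3 substitution steps yields center (-4/45, 37/90), radius 1/405
input y2: composing its 3 substitution steps yields center (-17/180, 37/90), radius 1/540
input y4: composing its 2 substitution steps yields center (0, 2/5), radius 1/60
input y3: composing its 1 substitution step yields center (1/2, 0), radius 1/6

y1: center (-1/10, 2/5), radius 1/405; y2: center (-17/180, 37/90), radius 1/540; y3: center (1/2, 0), radius 1/6; y4: center (0, 2/5), radius 1/60; y5: center (-4/45, 37/90), radius 1/405


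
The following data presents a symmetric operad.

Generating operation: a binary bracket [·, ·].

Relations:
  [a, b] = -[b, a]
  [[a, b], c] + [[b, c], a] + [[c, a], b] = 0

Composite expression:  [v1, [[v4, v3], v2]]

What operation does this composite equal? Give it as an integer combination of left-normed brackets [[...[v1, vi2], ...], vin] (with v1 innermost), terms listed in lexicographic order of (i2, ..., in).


[[[v1, v2], v3], v4] - [[[v1, v2], v4], v3] - [[[v1, v3], v4], v2] + [[[v1, v4], v3], v2]

Skip Jacobi rewriting: expand, keep v1-initial words, read off terms.
Composite bracket: [v1, [[v4, v3], v2]]
Applying ab - ba throughout gives 8 signed words (2^3 = 8).
Only words starting with v1 matter:
  sign of v1v2v3v4 is +1, so it contributes +[[[v1, v2], v3], v4]
  sign of v1v2v4v3 is -1, so it contributes -[[[v1, v2], v4], v3]
  sign of v1v3v4v2 is -1, so it contributes -[[[v1, v3], v4], v2]
  sign of v1v4v3v2 is +1, so it contributes +[[[v1, v4], v3], v2]


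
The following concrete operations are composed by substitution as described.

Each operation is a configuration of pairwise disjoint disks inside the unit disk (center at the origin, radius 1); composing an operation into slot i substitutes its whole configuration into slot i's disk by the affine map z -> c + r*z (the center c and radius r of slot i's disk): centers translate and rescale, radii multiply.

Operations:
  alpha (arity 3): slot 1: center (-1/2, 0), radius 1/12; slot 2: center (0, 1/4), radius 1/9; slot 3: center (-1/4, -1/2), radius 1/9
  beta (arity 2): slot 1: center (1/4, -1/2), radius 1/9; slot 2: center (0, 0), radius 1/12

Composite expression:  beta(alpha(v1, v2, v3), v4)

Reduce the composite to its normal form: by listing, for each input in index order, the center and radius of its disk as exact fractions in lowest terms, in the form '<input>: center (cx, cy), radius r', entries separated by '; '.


Each v-disk chains the slot maps above it in beta; radii multiply.
input v1: composing its 2 substitution steps yields center (7/36, -1/2), radius 1/108
input v2: composing its 2 substitution steps yields center (1/4, -17/36), radius 1/81
input v3: composing its 2 substitution steps yields center (2/9, -5/9), radius 1/81
input v4: composing its 1 substitution step yields center (0, 0), radius 1/12

v1: center (7/36, -1/2), radius 1/108; v2: center (1/4, -17/36), radius 1/81; v3: center (2/9, -5/9), radius 1/81; v4: center (0, 0), radius 1/12


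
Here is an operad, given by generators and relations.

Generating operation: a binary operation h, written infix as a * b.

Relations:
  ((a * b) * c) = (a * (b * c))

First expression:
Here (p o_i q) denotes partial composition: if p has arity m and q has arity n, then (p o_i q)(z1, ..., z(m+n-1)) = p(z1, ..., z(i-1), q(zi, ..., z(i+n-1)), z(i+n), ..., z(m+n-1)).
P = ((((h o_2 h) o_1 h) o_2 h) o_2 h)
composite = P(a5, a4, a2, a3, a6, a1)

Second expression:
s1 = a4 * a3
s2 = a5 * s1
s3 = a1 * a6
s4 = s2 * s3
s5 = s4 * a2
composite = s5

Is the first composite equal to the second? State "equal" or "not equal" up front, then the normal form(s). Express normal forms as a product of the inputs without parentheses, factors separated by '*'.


not equal; the first gives a5 * a4 * a2 * a3 * a6 * a1 and the second a5 * a4 * a3 * a1 * a6 * a2

In normal form, the first expression is a5 * a4 * a2 * a3 * a6 * a1
In normal form, the second expression is a5 * a4 * a3 * a1 * a6 * a2
Different reductions; not equal.


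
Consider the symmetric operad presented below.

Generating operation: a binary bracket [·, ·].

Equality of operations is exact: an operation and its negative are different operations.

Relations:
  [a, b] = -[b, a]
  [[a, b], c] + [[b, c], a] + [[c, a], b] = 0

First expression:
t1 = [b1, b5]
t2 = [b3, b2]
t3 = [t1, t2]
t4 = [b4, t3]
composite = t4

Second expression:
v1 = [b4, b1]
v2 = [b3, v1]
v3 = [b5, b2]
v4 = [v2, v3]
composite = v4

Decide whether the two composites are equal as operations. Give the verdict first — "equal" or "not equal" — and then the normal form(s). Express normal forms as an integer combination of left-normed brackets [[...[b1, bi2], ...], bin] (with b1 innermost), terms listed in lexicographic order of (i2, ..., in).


The first expression reduces to [[[[b1, b5], b2], b3], b4] - [[[[b1, b5], b3], b2], b4]
The second expression reduces to -[[[[b1, b4], b3], b2], b5] + [[[[b1, b4], b3], b5], b2]
They disagree, so not equal.

not equal; first: [[[[b1, b5], b2], b3], b4] - [[[[b1, b5], b3], b2], b4]; second: -[[[[b1, b4], b3], b2], b5] + [[[[b1, b4], b3], b5], b2]


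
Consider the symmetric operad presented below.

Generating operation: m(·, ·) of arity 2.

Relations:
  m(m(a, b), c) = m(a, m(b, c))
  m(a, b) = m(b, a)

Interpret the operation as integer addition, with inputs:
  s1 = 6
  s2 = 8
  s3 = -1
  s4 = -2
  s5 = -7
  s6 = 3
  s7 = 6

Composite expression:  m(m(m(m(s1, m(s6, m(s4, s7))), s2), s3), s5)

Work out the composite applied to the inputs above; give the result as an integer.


13

m(s4, s7) = 4
m(s6, m(s4, s7)) = 7
m(s1, m(s6, m(s4, s7))) = 13
m(m(s1, m(s6, m(s4, s7))), s2) = 21
m(m(m(s1, m(s6, m(s4, s7))), s2), s3) = 20
m(m(m(m(s1, m(s6, m(s4, s7))), s2), s3), s5) = 13


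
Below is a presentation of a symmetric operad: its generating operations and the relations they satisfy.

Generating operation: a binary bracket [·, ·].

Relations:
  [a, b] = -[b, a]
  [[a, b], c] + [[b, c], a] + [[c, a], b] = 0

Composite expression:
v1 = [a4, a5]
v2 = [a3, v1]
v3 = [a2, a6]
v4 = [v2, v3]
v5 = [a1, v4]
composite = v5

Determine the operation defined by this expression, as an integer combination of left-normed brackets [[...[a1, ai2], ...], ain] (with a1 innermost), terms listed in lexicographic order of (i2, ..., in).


-[[[[[a1, a2], a6], a3], a4], a5] + [[[[[a1, a2], a6], a3], a5], a4] + [[[[[a1, a2], a6], a4], a5], a3] - [[[[[a1, a2], a6], a5], a4], a3] + [[[[[a1, a3], a4], a5], a2], a6] - [[[[[a1, a3], a4], a5], a6], a2] - [[[[[a1, a3], a5], a4], a2], a6] + [[[[[a1, a3], a5], a4], a6], a2] - [[[[[a1, a4], a5], a3], a2], a6] + [[[[[a1, a4], a5], a3], a6], a2] + [[[[[a1, a5], a4], a3], a2], a6] - [[[[[a1, a5], a4], a3], a6], a2] + [[[[[a1, a6], a2], a3], a4], a5] - [[[[[a1, a6], a2], a3], a5], a4] - [[[[[a1, a6], a2], a4], a5], a3] + [[[[[a1, a6], a2], a5], a4], a3]

Skip Jacobi rewriting: expand, keep a1-initial words, read off terms.
Composite bracket: [a1, [[a3, [a4, a5]], [a2, a6]]]
Each bracket splits as ab - ba, giving 32 signed words (2^5 = 32).
The a1-initial words carry the normal form:
  a1a2a6a3a4a5 appears with sign -1, giving the term -[[[[[a1, a2], a6], a3], a4], a5]
  a1a2a6a3a5a4 appears with sign +1, giving the term +[[[[[a1, a2], a6], a3], a5], a4]
  a1a2a6a4a5a3 appears with sign +1, giving the term +[[[[[a1, a2], a6], a4], a5], a3]
  a1a2a6a5a4a3 appears with sign -1, giving the term -[[[[[a1, a2], a6], a5], a4], a3]
  a1a3a4a5a2a6 appears with sign +1, giving the term +[[[[[a1, a3], a4], a5], a2], a6]
  a1a3a4a5a6a2 appears with sign -1, giving the term -[[[[[a1, a3], a4], a5], a6], a2]
  a1a3a5a4a2a6 appears with sign -1, giving the term -[[[[[a1, a3], a5], a4], a2], a6]
  a1a3a5a4a6a2 appears with sign +1, giving the term +[[[[[a1, a3], a5], a4], a6], a2]
  a1a4a5a3a2a6 appears with sign -1, giving the term -[[[[[a1, a4], a5], a3], a2], a6]
  a1a4a5a3a6a2 appears with sign +1, giving the term +[[[[[a1, a4], a5], a3], a6], a2]
  a1a5a4a3a2a6 appears with sign +1, giving the term +[[[[[a1, a5], a4], a3], a2], a6]
  a1a5a4a3a6a2 appears with sign -1, giving the term -[[[[[a1, a5], a4], a3], a6], a2]
  a1a6a2a3a4a5 appears with sign +1, giving the term +[[[[[a1, a6], a2], a3], a4], a5]
  a1a6a2a3a5a4 appears with sign -1, giving the term -[[[[[a1, a6], a2], a3], a5], a4]
  a1a6a2a4a5a3 appears with sign -1, giving the term -[[[[[a1, a6], a2], a4], a5], a3]
  a1a6a2a5a4a3 appears with sign +1, giving the term +[[[[[a1, a6], a2], a5], a4], a3]


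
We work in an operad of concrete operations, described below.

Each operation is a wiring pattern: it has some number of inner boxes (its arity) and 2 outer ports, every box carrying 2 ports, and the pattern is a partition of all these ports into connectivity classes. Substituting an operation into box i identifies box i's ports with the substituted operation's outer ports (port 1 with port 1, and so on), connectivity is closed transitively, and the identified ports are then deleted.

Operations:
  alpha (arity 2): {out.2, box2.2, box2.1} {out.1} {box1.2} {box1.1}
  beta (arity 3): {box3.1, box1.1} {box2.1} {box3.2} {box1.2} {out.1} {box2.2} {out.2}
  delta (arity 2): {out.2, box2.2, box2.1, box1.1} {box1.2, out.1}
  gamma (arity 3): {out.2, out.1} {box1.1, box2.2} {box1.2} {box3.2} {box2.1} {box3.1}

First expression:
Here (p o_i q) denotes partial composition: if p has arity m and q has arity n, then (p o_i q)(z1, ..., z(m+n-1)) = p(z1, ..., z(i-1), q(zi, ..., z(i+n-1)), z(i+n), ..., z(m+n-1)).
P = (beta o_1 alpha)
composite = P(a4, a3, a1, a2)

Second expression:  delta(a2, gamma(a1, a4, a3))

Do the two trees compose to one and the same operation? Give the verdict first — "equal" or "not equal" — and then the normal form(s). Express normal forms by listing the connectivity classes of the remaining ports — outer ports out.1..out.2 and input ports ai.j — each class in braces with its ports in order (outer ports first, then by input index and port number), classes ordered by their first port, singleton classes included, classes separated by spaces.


not equal; first: {out.1} {out.2} {a1.1} {a1.2} {a2.1} {a2.2} {a3.1, a3.2} {a4.1} {a4.2}; second: {out.1, a2.2} {out.2, a2.1} {a1.1, a4.2} {a1.2} {a3.1} {a3.2} {a4.1}


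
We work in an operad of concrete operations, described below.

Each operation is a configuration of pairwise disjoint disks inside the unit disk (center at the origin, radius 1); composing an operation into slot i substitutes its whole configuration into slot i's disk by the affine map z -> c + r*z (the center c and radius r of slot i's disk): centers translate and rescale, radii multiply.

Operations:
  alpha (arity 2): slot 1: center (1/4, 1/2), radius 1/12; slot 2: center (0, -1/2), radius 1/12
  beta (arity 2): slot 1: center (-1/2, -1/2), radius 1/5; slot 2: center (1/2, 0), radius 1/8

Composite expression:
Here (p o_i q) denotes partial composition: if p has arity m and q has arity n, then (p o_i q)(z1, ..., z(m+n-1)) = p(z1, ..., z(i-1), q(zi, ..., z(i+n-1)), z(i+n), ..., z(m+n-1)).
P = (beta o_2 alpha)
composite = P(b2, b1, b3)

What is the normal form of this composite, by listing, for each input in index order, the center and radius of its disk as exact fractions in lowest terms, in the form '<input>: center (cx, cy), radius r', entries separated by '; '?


b1: center (17/32, 1/16), radius 1/96; b2: center (-1/2, -1/2), radius 1/5; b3: center (1/2, -1/16), radius 1/96

Nesting under beta composes maps z -> c + r*z down each b-path.
tracing b2 down its 1-map path: center (-1/2, -1/2), radius 1/5
tracing b1 down its 2-map path: center (17/32, 1/16), radius 1/96
tracing b3 down its 2-map path: center (1/2, -1/16), radius 1/96


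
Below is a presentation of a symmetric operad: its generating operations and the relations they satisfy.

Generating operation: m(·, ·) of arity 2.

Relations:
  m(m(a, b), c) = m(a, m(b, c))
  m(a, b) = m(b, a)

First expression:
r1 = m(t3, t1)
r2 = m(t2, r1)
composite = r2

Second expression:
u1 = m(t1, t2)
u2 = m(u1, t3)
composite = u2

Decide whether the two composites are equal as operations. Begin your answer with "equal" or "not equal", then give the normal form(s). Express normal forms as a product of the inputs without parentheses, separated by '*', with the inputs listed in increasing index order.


Reducing the first expression gives t1 * t2 * t3
Reducing the second expression gives t1 * t2 * t3
Both agree, so they are equal.

equal: each reduces to t1 * t2 * t3


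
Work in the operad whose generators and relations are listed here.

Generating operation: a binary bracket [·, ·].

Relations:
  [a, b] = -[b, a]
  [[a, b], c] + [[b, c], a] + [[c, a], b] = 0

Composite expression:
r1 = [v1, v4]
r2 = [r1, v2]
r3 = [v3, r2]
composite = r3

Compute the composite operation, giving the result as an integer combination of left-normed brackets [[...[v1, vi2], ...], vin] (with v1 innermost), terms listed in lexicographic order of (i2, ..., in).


-[[[v1, v4], v2], v3]

A multilinear Lie element is pinned by v1-initial words (v1 innermost).
Composite bracket: [v3, [[v1, v4], v2]]
Each bracket splits as ab - ba, giving 8 signed words (2^3 = 8).
The v1-initial words carry the normal form:
  v1v4v2v3 appears with sign -1, giving the term -[[[v1, v4], v2], v3]


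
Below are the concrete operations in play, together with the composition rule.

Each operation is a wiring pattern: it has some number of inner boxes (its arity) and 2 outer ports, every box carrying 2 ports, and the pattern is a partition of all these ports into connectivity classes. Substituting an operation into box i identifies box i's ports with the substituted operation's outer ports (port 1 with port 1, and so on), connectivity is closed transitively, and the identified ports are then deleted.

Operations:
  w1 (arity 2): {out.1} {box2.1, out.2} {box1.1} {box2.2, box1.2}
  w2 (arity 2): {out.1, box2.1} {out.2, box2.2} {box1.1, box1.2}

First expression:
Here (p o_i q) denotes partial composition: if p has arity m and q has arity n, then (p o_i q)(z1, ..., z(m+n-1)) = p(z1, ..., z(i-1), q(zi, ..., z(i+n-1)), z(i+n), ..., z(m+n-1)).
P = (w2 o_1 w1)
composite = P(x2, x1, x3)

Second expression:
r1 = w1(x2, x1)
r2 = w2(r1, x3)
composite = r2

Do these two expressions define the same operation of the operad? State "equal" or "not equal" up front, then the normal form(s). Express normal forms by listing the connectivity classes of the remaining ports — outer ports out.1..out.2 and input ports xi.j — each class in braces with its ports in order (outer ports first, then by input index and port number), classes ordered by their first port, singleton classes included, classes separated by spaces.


equal; the common form is {out.1, x3.1} {out.2, x3.2} {x1.1} {x1.2, x2.2} {x2.1}

The first expression reduces to {out.1, x3.1} {out.2, x3.2} {x1.1} {x1.2, x2.2} {x2.1}
The second expression reduces to {out.1, x3.1} {out.2, x3.2} {x1.1} {x1.2, x2.2} {x2.1}
Both agree, so they are equal.


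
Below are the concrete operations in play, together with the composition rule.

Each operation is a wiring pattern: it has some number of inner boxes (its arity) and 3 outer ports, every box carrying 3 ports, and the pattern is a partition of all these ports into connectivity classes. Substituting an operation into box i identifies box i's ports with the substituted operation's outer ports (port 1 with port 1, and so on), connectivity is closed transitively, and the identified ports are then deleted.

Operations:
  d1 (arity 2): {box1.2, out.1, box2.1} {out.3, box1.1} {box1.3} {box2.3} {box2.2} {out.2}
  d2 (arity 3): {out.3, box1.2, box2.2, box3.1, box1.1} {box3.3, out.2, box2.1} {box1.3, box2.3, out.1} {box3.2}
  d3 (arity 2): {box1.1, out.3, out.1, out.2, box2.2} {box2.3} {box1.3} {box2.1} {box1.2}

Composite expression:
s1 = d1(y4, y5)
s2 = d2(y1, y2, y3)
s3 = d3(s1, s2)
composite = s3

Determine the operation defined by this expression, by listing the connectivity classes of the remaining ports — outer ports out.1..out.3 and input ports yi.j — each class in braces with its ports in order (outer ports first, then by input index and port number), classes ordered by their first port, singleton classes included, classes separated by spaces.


{out.1, out.2, out.3, y2.1, y3.3, y4.2, y5.1} {y1.1, y1.2, y2.2, y3.1} {y1.3, y2.3} {y3.2} {y4.1} {y4.3} {y5.2} {y5.3}

Connectivity passes through glued d3-boundaries; trace each wire chain.
stage d1: inputs (y4, y5), connectivity {out.1, y4.2, y5.1} {out.2} {out.3, y4.1} {y4.3} {y5.2} {y5.3}, out.j its boundary
stage d2: inputs (y1, y2, y3), connectivity {out.1, y1.3, y2.3} {out.2, y2.1, y3.3} {out.3, y1.1, y1.2, y2.2, y3.1} {y3.2}, out.j its boundary
stage d3: inputs (y4, y5, y1, y2, y3), connectivity {out.1, out.2, out.3, y2.1, y3.3, y4.2, y5.1} {y1.1, y1.2, y2.2, y3.1} {y1.3, y2.3} {y3.2} {y4.1} {y4.3} {y5.2} {y5.3}, out.j its boundary
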